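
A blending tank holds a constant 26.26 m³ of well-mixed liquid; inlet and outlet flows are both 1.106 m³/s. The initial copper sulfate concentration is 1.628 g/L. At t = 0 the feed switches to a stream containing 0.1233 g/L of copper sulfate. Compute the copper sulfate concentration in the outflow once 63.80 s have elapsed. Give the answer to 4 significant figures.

Mass balance on the solute (V constant): V dC/dt = Q(C_in − C).
Time constant τ = V/Q = 26.26/1.106 = 23.7432 s.
This is linear first-order; C(t) = C_in + (C₀ − C_in) e^(−t/τ).
C(63.80) = 0.1233 + (1.628 − 0.1233)·e^(−63.80/23.7432) = 0.1233 + (1.50470)·0.0680792 = 0.225739 g/L.

0.2257 g/L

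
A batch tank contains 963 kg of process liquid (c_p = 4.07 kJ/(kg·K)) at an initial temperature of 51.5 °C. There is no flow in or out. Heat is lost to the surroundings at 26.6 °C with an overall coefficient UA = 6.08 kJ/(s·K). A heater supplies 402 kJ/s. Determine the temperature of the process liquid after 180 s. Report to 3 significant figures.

M c_p dT/dt = −UA(T − T_amb) + Q̇.
dT/dt = (T_ss − T)/τ with T_ss = T_amb + Q̇/UA = 26.6 + 402/6.08 = 92.718 °C, τ = M c_p/UA = 963·4.07/6.08 = 644.64 s.
T approaches T_ss exponentially: T(t) = T_ss + (T₀ − T_ss) e^(−t/τ).
T(180) = 92.718 + (-41.218)·0.75637 = 61.542 °C.

61.5 °C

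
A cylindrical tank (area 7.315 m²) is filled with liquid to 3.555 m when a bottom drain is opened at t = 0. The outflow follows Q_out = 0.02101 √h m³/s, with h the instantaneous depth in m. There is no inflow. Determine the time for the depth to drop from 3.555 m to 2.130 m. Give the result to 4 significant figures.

296.7 s

Unsteady balance on liquid volume: A dh/dt = −0.02101 √h.
Separate and integrate: 2(√h − √h₀) = −(0.02101/A) t.
t = 2A(√h₀ − √h)/0.02101 = 2·7.315·(√3.555 − √2.130)/0.02101
  = 14.6300 × (1.88547 − 1.45945) / 0.02101 = 296.652 s.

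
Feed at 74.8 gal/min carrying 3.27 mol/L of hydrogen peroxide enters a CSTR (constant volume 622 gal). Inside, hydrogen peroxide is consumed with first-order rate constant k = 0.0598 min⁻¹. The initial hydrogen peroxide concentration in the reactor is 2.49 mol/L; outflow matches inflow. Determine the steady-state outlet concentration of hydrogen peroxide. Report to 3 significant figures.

V dC/dt = Q(C_in − C) − k V C.
Steady state (dC/dt = 0): C_ss = Q C_in/(Q + kV) = C_in/(1 + kV/Q).
C_ss = 74.8·3.27/(74.8 + 0.0598·622) = 244.60/112.00 = 2.1840 mol/L.

2.18 mol/L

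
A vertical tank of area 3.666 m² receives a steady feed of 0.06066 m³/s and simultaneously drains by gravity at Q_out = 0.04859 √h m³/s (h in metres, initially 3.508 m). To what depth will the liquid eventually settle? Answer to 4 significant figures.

Volume balance on the tank: A dh/dt = Q_in − 0.04859 √h. At steady state dh/dt = 0:
Q_in = 0.04859 √h_ss ⇒ √h_ss = 0.06066/0.04859 = 1.24841.
h_ss = 1.24841² = 1.55852 m. (Since h₀ = 3.508 m > h_ss, the level will fall toward this value.)

1.559 m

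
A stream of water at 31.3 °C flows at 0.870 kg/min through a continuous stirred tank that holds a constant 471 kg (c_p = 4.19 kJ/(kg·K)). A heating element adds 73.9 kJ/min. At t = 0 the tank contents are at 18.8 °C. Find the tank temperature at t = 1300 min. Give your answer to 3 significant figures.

Unsteady energy balance on the tank contents: M c_p dT/dt = ṁ c_p (T_in − T) + 73.9.
Rearrange: dT/dt = (T_ss − T)/τ with τ = M/ṁ = 541.38 min and T_ss = T_in + Q̇/(ṁ c_p) = 51.573 °C.
T approaches T_ss exponentially: T(t) = T_ss + (T₀ − T_ss) e^(−t/τ).
T(1300) = 51.573 + (-32.773)·e^(−1300/541.38) = 51.573 + (-32.773)·0.090602 = 48.603 °C.

48.6 °C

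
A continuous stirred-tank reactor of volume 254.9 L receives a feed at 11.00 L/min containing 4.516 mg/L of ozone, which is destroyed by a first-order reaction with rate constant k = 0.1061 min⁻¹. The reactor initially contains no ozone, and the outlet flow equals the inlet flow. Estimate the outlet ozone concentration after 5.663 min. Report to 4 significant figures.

0.7450 mg/L

Accumulation = in − out − consumed: V dC/dt = Q C_in − Q C − k V C.
This is linear with rate a = Q/V + k = 0.149254 min⁻¹.
C_ss = Q C_in/(Q + kV) = 1.30572 mg/L; C(t) = C_ss + (C₀ − C_ss) e^(−a t).
C(5.663) = 1.30572 + (-1.30572)·e^(−0.149254·5.663) = 1.30572 + (-1.30572)·0.429460 = 0.744966 mg/L.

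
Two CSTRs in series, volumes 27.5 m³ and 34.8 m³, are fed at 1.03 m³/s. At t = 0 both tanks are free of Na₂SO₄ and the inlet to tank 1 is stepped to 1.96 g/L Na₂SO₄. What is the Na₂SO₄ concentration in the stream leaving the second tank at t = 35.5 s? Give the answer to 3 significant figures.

0.646 g/L

Time constants: τᵢ = Vᵢ/Q for each well-mixed tank.
τ₁ = 27.5/1.03 = 26.699 s; τ₂ = 34.8/1.03 = 33.786 s.
Solving the cascade with C₁(0)=C₂(0)=0 gives C₂(t) = C_in[1 − (τ₁ e^(−t/τ₁) − τ₂ e^(−t/τ₂))/(τ₁ − τ₂)].
At t = 35.5: e^(−t/τ₁) = 0.26457, e^(−t/τ₂) = 0.34969.
C₂ = 1.96·[1 − (26.699·0.26457 − 33.786·0.34969)/(-7.0874)] = 1.96·0.32968 = 0.64618 g/L.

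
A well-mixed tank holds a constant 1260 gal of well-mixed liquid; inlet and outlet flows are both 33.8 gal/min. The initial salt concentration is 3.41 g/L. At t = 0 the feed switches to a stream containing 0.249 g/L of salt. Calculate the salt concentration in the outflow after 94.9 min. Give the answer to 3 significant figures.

Transient balance on the dissolved component: V dC/dt = Q(C_in − C).
Time constant τ = V/Q = 1260/33.8 = 37.278 min.
C approaches C_in exponentially: C(t) = C_in + (C₀ − C_in) e^(−t/τ).
C(94.9) = 0.249 + (3.41 − 0.249)·e^(−94.9/37.278) = 0.249 + (3.1610)·0.078416 = 0.49687 g/L.

0.497 g/L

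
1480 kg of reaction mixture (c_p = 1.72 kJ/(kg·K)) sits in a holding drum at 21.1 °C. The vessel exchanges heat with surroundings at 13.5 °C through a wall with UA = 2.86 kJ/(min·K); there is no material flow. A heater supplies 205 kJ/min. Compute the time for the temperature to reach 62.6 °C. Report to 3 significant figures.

928 min

Energy balance: M c_p dT/dt = −UA(T − T_amb) + Q̇.
τ = M c_p/UA = 890.07 min; T_ss = T_amb + Q̇/UA = 13.5 + 205/2.86 = 85.178 °C.
T(t) = T_ss + (T₀ − T_ss)e^(−t/τ); set T = 62.6:
t = −τ ln[(T − T_ss)/(T₀ − T_ss)] = −890.07 · ln(0.35236) = 928.45 min.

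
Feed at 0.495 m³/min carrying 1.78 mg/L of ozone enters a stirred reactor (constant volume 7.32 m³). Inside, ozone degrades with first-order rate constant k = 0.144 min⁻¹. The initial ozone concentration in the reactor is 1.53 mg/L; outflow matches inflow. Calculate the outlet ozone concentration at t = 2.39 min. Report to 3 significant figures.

1.15 mg/L

V dC/dt = Q(C_in − C) − k V C.
This is linear with rate a = Q/V + k = 0.21162 min⁻¹.
C_ss = Q C_in/(Q + kV) = 0.56879 mg/L; C(t) = C_ss + (C₀ − C_ss) e^(−a t).
C(2.39) = 0.56879 + (0.96121)·e^(−0.21162·2.39) = 0.56879 + (0.96121)·0.60304 = 1.1484 mg/L.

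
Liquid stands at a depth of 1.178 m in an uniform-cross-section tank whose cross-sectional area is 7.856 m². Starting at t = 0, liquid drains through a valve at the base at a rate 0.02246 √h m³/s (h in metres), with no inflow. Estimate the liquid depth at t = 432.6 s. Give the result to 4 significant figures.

0.2181 m

A dh/dt = −Q_out = −0.02246 √h.
∫ h^(−1/2) dh = −(0.02246/A) ∫ dt, giving 2√h = 2√h₀ − (0.02246/A) t.
√h = √1.178 − 0.02246·432.6/(2·7.856) = 1.08536 − 0.618393 = 0.466964.
h = 0.466964² = 0.218055 m.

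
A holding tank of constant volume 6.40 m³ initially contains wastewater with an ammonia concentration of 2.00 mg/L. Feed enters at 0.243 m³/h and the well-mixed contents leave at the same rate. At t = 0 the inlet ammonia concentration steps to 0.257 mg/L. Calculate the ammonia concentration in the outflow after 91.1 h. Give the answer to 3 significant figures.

Species balance on the tank: V dC/dt = Q(C_in − C).
Time constant τ = V/Q = 6.40/0.243 = 26.337 h.
Solution: C(t) = C_in + (C₀ − C_in) e^(−t/τ).
C(91.1) = 0.257 + (2.00 − 0.257)·e^(−91.1/26.337) = 0.257 + (1.7430)·0.031463 = 0.31184 mg/L.

0.312 mg/L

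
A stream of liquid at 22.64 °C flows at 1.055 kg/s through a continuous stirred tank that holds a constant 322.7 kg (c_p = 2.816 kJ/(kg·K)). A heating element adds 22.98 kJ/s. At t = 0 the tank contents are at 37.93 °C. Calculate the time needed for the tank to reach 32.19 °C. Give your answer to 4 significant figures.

First-law balance (no shaft work): M c_p dT/dt = ṁ c_p (T_in − T) + 22.98.
τ = M/ṁ = 305.877 s; T_ss = T_in + Q̇/(ṁ c_p) = 30.3751 °C.
T(t) = T_ss + (T₀ − T_ss) e^(−t/τ). Set T = 32.19:
e^(−t/τ) = (32.19 − 30.3751)/(37.93 − 30.3751) = 0.240230
t = −305.877 · ln(0.240230) = 436.229 s.

436.2 s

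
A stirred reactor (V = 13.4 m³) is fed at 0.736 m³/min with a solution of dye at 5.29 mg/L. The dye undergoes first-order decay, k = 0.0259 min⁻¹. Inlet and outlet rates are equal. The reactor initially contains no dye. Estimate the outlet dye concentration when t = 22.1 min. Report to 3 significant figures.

2.99 mg/L

Accumulation = in − out − consumed: V dC/dt = Q C_in − Q C − k V C.
dC/dt = (Q/V) C_in − (Q/V + k) C; effective rate a = Q/V + k = 0.054925 + 0.0259 = 0.080825 min⁻¹.
C_ss = Q C_in/(Q + kV) = 3.5949 mg/L; C(t) = C_ss + (C₀ − C_ss) e^(−a t).
C(22.1) = 3.5949 + (-3.5949)·e^(−0.080825·22.1) = 3.5949 + (-3.5949)·0.16759 = 2.9924 mg/L.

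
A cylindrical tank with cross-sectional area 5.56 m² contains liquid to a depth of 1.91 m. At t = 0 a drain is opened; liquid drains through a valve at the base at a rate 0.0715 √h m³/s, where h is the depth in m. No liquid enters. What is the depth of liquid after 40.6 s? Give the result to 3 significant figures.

With no inflow, A dh/dt = −0.0715 √h.
This is separable: 2 d(√h)/dt = −0.0715/A, so √h = √h₀ − (0.0715/(2A)) t.
√h = √1.91 − 0.0715·40.6/(2·5.56) = 1.3820 − 0.26105 = 1.1210.
h = 1.1210² = 1.2566 m.

1.26 m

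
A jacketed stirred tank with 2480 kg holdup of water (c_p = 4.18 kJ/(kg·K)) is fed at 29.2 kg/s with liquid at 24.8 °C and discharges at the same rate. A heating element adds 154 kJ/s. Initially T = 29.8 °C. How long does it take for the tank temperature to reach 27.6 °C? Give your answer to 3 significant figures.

75.4 s

M c_p dT/dt = ṁ c_p (T_in − T) + Q̇.
τ = M/ṁ = 84.932 s; T_ss = T_in + Q̇/(ṁ c_p) = 26.062 °C.
T(t) = T_ss + (T₀ − T_ss) e^(−t/τ). Set T = 27.6:
e^(−t/τ) = (27.6 − 26.062)/(29.8 − 26.062) = 0.41149
t = −84.932 · ln(0.41149) = 75.416 s.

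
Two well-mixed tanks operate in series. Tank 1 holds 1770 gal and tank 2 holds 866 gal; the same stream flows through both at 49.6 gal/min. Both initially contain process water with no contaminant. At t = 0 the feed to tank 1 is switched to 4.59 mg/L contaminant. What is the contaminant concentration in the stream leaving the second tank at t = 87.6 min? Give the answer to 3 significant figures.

3.85 mg/L

Time constants: τᵢ = Vᵢ/Q for each well-mixed tank.
τ₁ = 1770/49.6 = 35.685 min; τ₂ = 866/49.6 = 17.460 min.
Solving the cascade with C₁(0)=C₂(0)=0 gives C₂(t) = C_in[1 − (τ₁ e^(−t/τ₁) − τ₂ e^(−t/τ₂))/(τ₁ − τ₂)].
At t = 87.6: e^(−t/τ₁) = 0.085882, e^(−t/τ₂) = 0.0066225.
C₂ = 4.59·[1 − (35.685·0.085882 − 17.460·0.0066225)/(18.226)] = 4.59·0.83819 = 3.8473 mg/L.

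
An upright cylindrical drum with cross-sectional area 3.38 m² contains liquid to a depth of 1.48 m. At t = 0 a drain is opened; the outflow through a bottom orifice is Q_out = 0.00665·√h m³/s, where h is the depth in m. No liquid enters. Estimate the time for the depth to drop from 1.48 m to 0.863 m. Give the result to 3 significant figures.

A dh/dt = −Q_out = −0.00665 √h.
∫ h^(−1/2) dh = −(0.00665/A) ∫ dt, giving 2√h = 2√h₀ − (0.00665/A) t.
t = 2A(√h₀ − √h)/0.00665 = 2·3.38·(√1.48 − √0.863)/0.00665
  = 6.7600 × (1.2166 − 0.92898) / 0.00665 = 292.33 s.

292 s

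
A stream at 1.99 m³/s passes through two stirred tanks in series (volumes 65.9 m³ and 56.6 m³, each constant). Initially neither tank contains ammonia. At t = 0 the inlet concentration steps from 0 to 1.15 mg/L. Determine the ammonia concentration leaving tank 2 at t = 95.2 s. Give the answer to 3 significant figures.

0.936 mg/L

Each tank obeys Vᵢ dCᵢ/dt = Q(Cᵢ₋₁ − Cᵢ), so τᵢ = Vᵢ/Q.
τ₁ = 65.9/1.99 = 33.116 s; τ₂ = 56.6/1.99 = 28.442 s.
Solving the cascade with C₁(0)=C₂(0)=0 gives C₂(t) = C_in[1 − (τ₁ e^(−t/τ₁) − τ₂ e^(−t/τ₂))/(τ₁ − τ₂)].
At t = 95.2: e^(−t/τ₁) = 0.056429, e^(−t/τ₂) = 0.035185.
C₂ = 1.15·[1 − (33.116·0.056429 − 28.442·0.035185)/(4.6734)] = 1.15·0.81428 = 0.93642 mg/L.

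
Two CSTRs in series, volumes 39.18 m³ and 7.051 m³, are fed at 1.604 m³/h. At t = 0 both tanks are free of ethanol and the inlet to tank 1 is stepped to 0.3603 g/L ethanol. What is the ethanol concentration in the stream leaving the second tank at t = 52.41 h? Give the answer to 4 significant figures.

Time constants: τᵢ = Vᵢ/Q for each well-mixed tank.
τ₁ = 39.18/1.604 = 24.4264 h; τ₂ = 7.051/1.604 = 4.39589 h.
Solving the cascade with C₁(0)=C₂(0)=0 gives C₂(t) = C_in[1 − (τ₁ e^(−t/τ₁) − τ₂ e^(−t/τ₂))/(τ₁ − τ₂)].
At t = 52.41: e^(−t/τ₁) = 0.116995, e^(−t/τ₂) = 6.63924e-06.
C₂ = 0.3603·[1 − (24.4264·0.116995 − 4.39589·6.63924e-06)/(20.0305)] = 0.3603·0.857331 = 0.308896 g/L.

0.3089 g/L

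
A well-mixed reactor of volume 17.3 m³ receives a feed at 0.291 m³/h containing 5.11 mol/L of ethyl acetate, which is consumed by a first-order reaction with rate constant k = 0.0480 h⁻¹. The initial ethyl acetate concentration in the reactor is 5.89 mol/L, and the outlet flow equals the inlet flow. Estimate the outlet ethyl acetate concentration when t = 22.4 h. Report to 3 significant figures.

2.39 mol/L

V dC/dt = Q(C_in − C) − k V C.
dC/dt = (Q/V) C_in − (Q/V + k) C; effective rate a = Q/V + k = 0.016821 + 0.0480 = 0.064821 h⁻¹.
C_ss = Q C_in/(Q + kV) = 1.3260 mol/L; C(t) = C_ss + (C₀ − C_ss) e^(−a t).
C(22.4) = 1.3260 + (4.5640)·e^(−0.064821·22.4) = 1.3260 + (4.5640)·0.23410 = 2.3945 mol/L.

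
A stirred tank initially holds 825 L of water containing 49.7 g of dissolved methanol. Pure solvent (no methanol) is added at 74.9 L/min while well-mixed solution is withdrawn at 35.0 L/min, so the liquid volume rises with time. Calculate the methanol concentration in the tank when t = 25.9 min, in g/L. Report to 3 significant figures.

0.0131 g/L

Total volume: dV/dt = Q_in − Q_out = 39.900 L/min, so V(t) = 825 + 39.900 t and V(25.9) = 1858.4 L.
Solute balance: dm/dt = 0 − Q_out C = −Q_out m/V(t).
dm/m = −Q_out dt/(V₀ + 39.900 t); integrating gives ln(m/m₀) = −(Q_out/(Q_in−Q_out)) ln(V/V₀).
m = m₀ (V₀/V)^(Q_out/(Q_in−Q_out)) = 49.7 × (825/1858.4)^(0.87719) = 24.377 g.
C = m/V = 24.377/1858.4 = 0.013117 g/L.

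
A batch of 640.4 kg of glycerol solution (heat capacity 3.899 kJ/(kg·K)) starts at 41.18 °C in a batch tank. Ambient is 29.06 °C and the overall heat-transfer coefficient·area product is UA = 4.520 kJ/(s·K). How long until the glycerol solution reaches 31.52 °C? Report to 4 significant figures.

M c_p dT/dt = −UA(T − T_amb).
τ = M c_p/UA = 552.416 s; T_ss = T_amb = 29.0600 °C.
T(t) = T_ss + (T₀ − T_ss)e^(−t/τ); set T = 31.52:
t = −τ ln[(T − T_ss)/(T₀ − T_ss)] = −552.416 · ln(0.202970) = 880.935 s.

880.9 s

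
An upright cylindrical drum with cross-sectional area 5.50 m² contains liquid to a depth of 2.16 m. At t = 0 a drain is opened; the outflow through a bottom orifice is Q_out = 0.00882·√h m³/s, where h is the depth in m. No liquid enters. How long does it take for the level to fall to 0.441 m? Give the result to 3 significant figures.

1000 s

Volume balance on the tank: A dh/dt = −0.00882 √h.
∫ h^(−1/2) dh = −(0.00882/A) ∫ dt, giving 2√h = 2√h₀ − (0.00882/A) t.
t = 2A(√h₀ − √h)/0.00882 = 2·5.50·(√2.16 − √0.441)/0.00882
  = 11.000 × (1.4697 − 0.66408) / 0.00882 = 1004.7 s.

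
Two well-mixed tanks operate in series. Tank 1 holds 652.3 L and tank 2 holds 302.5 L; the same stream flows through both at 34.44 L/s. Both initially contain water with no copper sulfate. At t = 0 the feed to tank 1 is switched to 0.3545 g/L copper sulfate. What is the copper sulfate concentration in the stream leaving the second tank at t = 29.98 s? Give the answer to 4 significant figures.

Species balance on tank i: dCᵢ/dt = (Cᵢ₋₁ − Cᵢ)/τᵢ with τᵢ = Vᵢ/Q.
τ₁ = 652.3/34.44 = 18.9402 s; τ₂ = 302.5/34.44 = 8.78339 s.
Solving the cascade with C₁(0)=C₂(0)=0 gives C₂(t) = C_in[1 − (τ₁ e^(−t/τ₁) − τ₂ e^(−t/τ₂))/(τ₁ − τ₂)].
At t = 29.98: e^(−t/τ₁) = 0.205383, e^(−t/τ₂) = 0.0329337.
C₂ = 0.3545·[1 − (18.9402·0.205383 − 8.78339·0.0329337)/(10.1568)] = 0.3545·0.645486 = 0.228825 g/L.

0.2288 g/L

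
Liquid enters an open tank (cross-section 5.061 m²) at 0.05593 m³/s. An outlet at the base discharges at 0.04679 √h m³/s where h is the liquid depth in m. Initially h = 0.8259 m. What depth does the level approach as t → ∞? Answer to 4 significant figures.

A dh/dt = Q_in − 0.04679 √h. Steady state requires inflow = outflow:
Q_in = 0.04679 √h_ss ⇒ √h_ss = 0.05593/0.04679 = 1.19534.
h_ss = 1.19534² = 1.42884 m. (Since h₀ = 0.8259 m < h_ss, the level will rise toward this value.)

1.429 m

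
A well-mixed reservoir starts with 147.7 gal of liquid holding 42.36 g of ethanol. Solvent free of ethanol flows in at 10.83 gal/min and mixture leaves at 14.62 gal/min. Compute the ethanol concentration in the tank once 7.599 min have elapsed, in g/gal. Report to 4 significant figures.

Total volume: dV/dt = Q_in − Q_out = -3.79000 gal/min, so V(t) = 147.7 − 3.79000 t and V(7.599) = 118.900 gal.
No ethanol enters, so dm/dt = −Q_out · (m/V).
dm/m = −Q_out dt/(V₀ − 3.79000 t); integrating gives ln(m/m₀) = −(Q_out/(Q_in−Q_out)) ln(V/V₀).
m = m₀ (V₀/V)^(Q_out/(Q_in−Q_out)) = 42.36 × (147.7/118.900)^(-3.85752) = 18.3476 g.
C = m/V = 18.3476/118.900 = 0.154312 g/gal.

0.1543 g/gal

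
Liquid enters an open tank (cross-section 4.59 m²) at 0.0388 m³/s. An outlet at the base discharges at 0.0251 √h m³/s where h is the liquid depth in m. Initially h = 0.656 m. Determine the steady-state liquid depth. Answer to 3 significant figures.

Mass balance (ρ constant): A dh/dt = Q_in − 0.0251 √h. At steady state dh/dt = 0:
Q_in = 0.0251 √h_ss ⇒ √h_ss = 0.0388/0.0251 = 1.5458.
h_ss = 1.5458² = 2.3895 m. (Since h₀ = 0.656 m < h_ss, the level will rise toward this value.)

2.39 m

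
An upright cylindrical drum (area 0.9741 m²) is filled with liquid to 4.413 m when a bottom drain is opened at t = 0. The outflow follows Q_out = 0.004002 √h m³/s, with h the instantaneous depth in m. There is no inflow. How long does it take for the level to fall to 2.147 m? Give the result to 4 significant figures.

Volume balance on the tank: A dh/dt = −0.004002 √h.
This is separable: 2 d(√h)/dt = −0.004002/A, so √h = √h₀ − (0.004002/(2A)) t.
t = 2A(√h₀ − √h)/0.004002 = 2·0.9741·(√4.413 − √2.147)/0.004002
  = 1.94820 × (2.10071 − 1.46526) / 0.004002 = 309.341 s.

309.3 s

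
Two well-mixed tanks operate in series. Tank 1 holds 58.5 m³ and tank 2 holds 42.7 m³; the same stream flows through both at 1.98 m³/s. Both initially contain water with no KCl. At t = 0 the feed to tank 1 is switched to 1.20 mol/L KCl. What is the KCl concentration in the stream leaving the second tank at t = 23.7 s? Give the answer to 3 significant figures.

0.289 mol/L

Time constants: τᵢ = Vᵢ/Q for each well-mixed tank.
τ₁ = 58.5/1.98 = 29.545 s; τ₂ = 42.7/1.98 = 21.566 s.
Tank 1: C₁ = C_in(1 − e^(−t/τ₁)). Tank 2 (τ₁ ≠ τ₂): C₂ = C_in[1 − (τ₁ e^(−t/τ₁) − τ₂ e^(−t/τ₂))/(τ₁ − τ₂)].
At t = 23.7: e^(−t/τ₁) = 0.44836, e^(−t/τ₂) = 0.33321.
C₂ = 1.20·[1 − (29.545·0.44836 − 21.566·0.33321)/(7.9798)] = 1.20·0.24045 = 0.28854 mol/L.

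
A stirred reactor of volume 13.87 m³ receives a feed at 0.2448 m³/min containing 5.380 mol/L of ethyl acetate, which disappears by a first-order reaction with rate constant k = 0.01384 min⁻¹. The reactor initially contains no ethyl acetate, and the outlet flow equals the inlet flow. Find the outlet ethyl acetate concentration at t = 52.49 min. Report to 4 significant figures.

Accumulation = in − out − consumed: V dC/dt = Q C_in − Q C − k V C.
dC/dt = (Q/V) C_in − (Q/V + k) C; effective rate a = Q/V + k = 0.0176496 + 0.01384 = 0.0314896 min⁻¹.
C_ss = Q C_in/(Q + kV) = 3.01544 mol/L; C(t) = C_ss + (C₀ − C_ss) e^(−a t).
C(52.49) = 3.01544 + (-3.01544)·e^(−0.0314896·52.49) = 3.01544 + (-3.01544)·0.191496 = 2.43799 mol/L.

2.438 mol/L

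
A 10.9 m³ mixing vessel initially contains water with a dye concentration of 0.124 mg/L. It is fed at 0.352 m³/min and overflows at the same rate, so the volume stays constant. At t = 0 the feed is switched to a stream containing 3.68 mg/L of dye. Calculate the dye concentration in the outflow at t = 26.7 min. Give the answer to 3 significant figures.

Accumulation = in − out for the solute gives V dC/dt = Q(C_in − C).
Time constant τ = V/Q = 10.9/0.352 = 30.966 min.
Integrating: C(t) = C_in + (C₀ − C_in) e^(−t/τ).
C(26.7) = 3.68 + (0.124 − 3.68)·e^(−26.7/30.966) = 3.68 + (-3.5560)·0.42222 = 2.1786 mg/L.

2.18 mg/L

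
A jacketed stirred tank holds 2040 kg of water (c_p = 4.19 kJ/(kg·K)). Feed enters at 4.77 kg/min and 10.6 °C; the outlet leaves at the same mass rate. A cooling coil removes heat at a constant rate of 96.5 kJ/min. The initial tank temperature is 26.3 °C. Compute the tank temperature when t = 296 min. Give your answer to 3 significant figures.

16.0 °C

Heat balance on the well-mixed liquid: M c_p dT/dt = ṁ c_p (T_in − T) − 96.5.
τ = M/ṁ = 427.67 min; T_ss = T_in − Q̇/(ṁ c_p) = 10.6 − 96.5/(4.77·4.19) = 5.7717 °C.
T approaches T_ss exponentially: T(t) = T_ss + (T₀ − T_ss) e^(−t/τ).
T(296) = 5.7717 + (20.528)·e^(−296/427.67) = 5.7717 + (20.528)·0.50052 = 16.046 °C.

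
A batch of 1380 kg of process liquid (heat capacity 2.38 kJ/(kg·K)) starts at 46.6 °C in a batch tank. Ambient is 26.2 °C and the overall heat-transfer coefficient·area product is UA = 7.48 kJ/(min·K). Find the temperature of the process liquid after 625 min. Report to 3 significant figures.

Lumped-capacitance energy balance: M c_p dT/dt = UA(T_amb − T).
dT/dt = (T_ss − T)/τ with T_ss = T_amb = 26.200 °C, τ = M c_p/UA = 1380·2.38/7.48 = 439.09 min.
T approaches T_ss exponentially: T(t) = T_ss + (T₀ − T_ss) e^(−t/τ).
T(625) = 26.200 + (20.400)·0.24089 = 31.114 °C.

31.1 °C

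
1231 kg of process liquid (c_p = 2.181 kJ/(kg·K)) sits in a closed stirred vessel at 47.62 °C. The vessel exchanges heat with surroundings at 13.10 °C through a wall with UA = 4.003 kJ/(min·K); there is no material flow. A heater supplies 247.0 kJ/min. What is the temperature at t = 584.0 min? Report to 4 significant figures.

M c_p dT/dt = −UA(T − T_amb) + Q̇.
dT/dt = (T_ss − T)/τ with T_ss = T_amb + Q̇/UA = 13.10 + 247.0/4.003 = 74.8037 °C, τ = M c_p/UA = 1231·2.181/4.003 = 670.700 min.
This is linear first-order; T(t) = T_ss + (T₀ − T_ss) e^(−t/τ).
T(584.0) = 74.8037 + (-27.1837)·0.418645 = 63.4234 °C.

63.42 °C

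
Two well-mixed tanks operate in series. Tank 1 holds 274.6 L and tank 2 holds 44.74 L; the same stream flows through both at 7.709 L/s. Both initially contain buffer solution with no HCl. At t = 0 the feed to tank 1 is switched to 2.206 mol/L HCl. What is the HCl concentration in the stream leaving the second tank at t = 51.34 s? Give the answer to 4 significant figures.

1.582 mol/L

Time constants: τᵢ = Vᵢ/Q for each well-mixed tank.
τ₁ = 274.6/7.709 = 35.6207 s; τ₂ = 44.74/7.709 = 5.80361 s.
Tank 1: C₁ = C_in(1 − e^(−t/τ₁)). Tank 2 (τ₁ ≠ τ₂): C₂ = C_in[1 − (τ₁ e^(−t/τ₁) − τ₂ e^(−t/τ₂))/(τ₁ − τ₂)].
At t = 51.34: e^(−t/τ₁) = 0.236621, e^(−t/τ₂) = 0.000143924.
C₂ = 2.206·[1 − (35.6207·0.236621 − 5.80361·0.000143924)/(29.8171)] = 2.206·0.717351 = 1.58248 mol/L.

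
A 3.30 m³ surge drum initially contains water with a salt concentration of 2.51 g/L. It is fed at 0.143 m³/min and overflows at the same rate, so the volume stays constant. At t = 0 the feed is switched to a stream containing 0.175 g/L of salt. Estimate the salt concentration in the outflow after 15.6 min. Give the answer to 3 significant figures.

1.36 g/L

Species balance on the tank: V dC/dt = Q(C_in − C).
So dC/dt = (C_in − C)/τ with τ = V/Q = 3.30/0.143 = 23.077 min.
Solution: C(t) = C_in + (C₀ − C_in) e^(−t/τ).
C(15.6) = 0.175 + (2.51 − 0.175)·e^(−15.6/23.077) = 0.175 + (2.3350)·0.50865 = 1.3627 g/L.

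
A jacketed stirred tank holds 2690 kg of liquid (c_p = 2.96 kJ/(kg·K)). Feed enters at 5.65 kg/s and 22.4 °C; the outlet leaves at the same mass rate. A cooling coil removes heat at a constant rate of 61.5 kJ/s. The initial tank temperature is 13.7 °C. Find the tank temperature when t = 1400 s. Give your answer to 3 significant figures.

M c_p dT/dt = ṁ c_p (T_in − T) − Q̇.
τ = M/ṁ = 476.11 s; T_ss = T_in − Q̇/(ṁ c_p) = 22.4 − 61.5/(5.65·2.96) = 18.723 °C.
Solution: T(t) = T_ss + (T₀ − T_ss) e^(−t/τ).
T(1400) = 18.723 + (-5.0227)·e^(−1400/476.11) = 18.723 + (-5.0227)·0.052838 = 18.457 °C.

18.5 °C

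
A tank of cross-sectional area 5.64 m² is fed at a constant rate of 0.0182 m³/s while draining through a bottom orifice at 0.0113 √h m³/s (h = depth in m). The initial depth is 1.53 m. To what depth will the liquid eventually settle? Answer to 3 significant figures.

2.59 m

Accumulation of liquid (constant cross-section A): A dh/dt = Q_in − 0.0113 √h. At steady state dh/dt = 0:
Q_in = 0.0113 √h_ss ⇒ √h_ss = 0.0182/0.0113 = 1.6106.
h_ss = 1.6106² = 2.5941 m. (Since h₀ = 1.53 m < h_ss, the level will rise toward this value.)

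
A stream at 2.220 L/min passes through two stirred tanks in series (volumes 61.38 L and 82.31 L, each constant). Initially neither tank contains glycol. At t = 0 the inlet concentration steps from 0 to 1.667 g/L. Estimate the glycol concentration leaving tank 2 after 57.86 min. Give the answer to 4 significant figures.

Species balance on tank i: dCᵢ/dt = (Cᵢ₋₁ − Cᵢ)/τᵢ with τᵢ = Vᵢ/Q.
τ₁ = 61.38/2.220 = 27.6486 min; τ₂ = 82.31/2.220 = 37.0766 min.
Solving the cascade with C₁(0)=C₂(0)=0 gives C₂(t) = C_in[1 − (τ₁ e^(−t/τ₁) − τ₂ e^(−t/τ₂))/(τ₁ − τ₂)].
At t = 57.86: e^(−t/τ₁) = 0.123355, e^(−t/τ₂) = 0.210020.
C₂ = 1.667·[1 − (27.6486·0.123355 − 37.0766·0.210020)/(-9.42793)] = 1.667·0.535825 = 0.893220 g/L.

0.8932 g/L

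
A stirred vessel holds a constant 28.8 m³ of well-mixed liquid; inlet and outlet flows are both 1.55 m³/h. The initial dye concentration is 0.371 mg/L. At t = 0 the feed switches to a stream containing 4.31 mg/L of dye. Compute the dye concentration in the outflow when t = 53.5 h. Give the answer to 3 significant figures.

Transient balance on the dissolved component: V dC/dt = Q(C_in − C).
Time constant τ = V/Q = 28.8/1.55 = 18.581 h.
This is linear first-order; C(t) = C_in + (C₀ − C_in) e^(−t/τ).
C(53.5) = 4.31 + (0.371 − 4.31)·e^(−53.5/18.581) = 4.31 + (-3.9390)·0.056172 = 4.0887 mg/L.

4.09 mg/L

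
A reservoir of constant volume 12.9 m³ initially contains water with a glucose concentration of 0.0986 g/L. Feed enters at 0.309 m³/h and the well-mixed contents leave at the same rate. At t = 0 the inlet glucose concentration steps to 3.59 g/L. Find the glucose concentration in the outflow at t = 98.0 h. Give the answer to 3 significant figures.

Species balance on the tank: V dC/dt = Q(C_in − C).
Rewrite as dC/dt + C/τ = C_in/τ, τ = V/Q = 41.748 h.
Solution: C(t) = C_in + (C₀ − C_in) e^(−t/τ).
C(98.0) = 3.59 + (0.0986 − 3.59)·e^(−98.0/41.748) = 3.59 + (-3.4914)·0.095613 = 3.2562 g/L.

3.26 g/L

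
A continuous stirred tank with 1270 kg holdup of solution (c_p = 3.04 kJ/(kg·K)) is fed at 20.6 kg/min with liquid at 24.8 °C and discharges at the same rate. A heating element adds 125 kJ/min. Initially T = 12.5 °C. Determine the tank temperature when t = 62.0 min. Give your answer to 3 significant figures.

21.6 °C

M c_p dT/dt = ṁ c_p (T_in − T) + Q̇.
Rearrange: dT/dt = (T_ss − T)/τ with τ = M/ṁ = 61.650 min and T_ss = T_in + Q̇/(ṁ c_p) = 26.796 °C.
Integrating: T(t) = T_ss + (T₀ − T_ss) e^(−t/τ).
T(62.0) = 26.796 + (-14.296)·e^(−62.0/61.650) = 26.796 + (-14.296)·0.36580 = 21.567 °C.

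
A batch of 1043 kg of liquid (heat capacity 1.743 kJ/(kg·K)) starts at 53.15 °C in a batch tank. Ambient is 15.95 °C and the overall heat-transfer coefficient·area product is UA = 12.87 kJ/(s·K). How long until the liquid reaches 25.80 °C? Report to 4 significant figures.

187.7 s

M c_p dT/dt = −UA(T − T_amb).
τ = M c_p/UA = 141.255 s; T_ss = T_amb = 15.9500 °C.
T(t) = T_ss + (T₀ − T_ss)e^(−t/τ); set T = 25.80:
t = −τ ln[(T − T_ss)/(T₀ − T_ss)] = −141.255 · ln(0.264785) = 187.705 s.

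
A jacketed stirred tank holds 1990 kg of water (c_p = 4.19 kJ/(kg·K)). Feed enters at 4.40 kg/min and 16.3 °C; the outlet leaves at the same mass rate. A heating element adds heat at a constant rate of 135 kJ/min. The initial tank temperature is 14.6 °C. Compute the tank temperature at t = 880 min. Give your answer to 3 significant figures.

Energy balance: M c_p dT/dt = ṁ c_p (T_in − T) + 135.
Rearrange: dT/dt = (T_ss − T)/τ with τ = M/ṁ = 452.27 min and T_ss = T_in + Q̇/(ṁ c_p) = 23.623 °C.
T approaches T_ss exponentially: T(t) = T_ss + (T₀ − T_ss) e^(−t/τ).
T(880) = 23.623 + (-9.0226)·e^(−880/452.27) = 23.623 + (-9.0226)·0.14288 = 22.333 °C.

22.3 °C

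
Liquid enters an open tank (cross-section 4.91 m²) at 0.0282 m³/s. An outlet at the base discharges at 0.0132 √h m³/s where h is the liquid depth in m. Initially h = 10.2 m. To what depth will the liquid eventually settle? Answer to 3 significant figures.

4.56 m

Accumulation of liquid (constant cross-section A): A dh/dt = Q_in − 0.0132 √h. At steady state dh/dt = 0:
Q_in = 0.0132 √h_ss ⇒ √h_ss = 0.0282/0.0132 = 2.1364.
h_ss = 2.1364² = 4.5640 m. (Since h₀ = 10.2 m > h_ss, the level will fall toward this value.)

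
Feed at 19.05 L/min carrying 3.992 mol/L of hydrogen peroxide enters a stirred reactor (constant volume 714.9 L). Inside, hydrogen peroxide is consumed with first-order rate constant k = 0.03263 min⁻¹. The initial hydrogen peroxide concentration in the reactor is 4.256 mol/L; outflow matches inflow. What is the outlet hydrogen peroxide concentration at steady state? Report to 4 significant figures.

Accumulation = in − out − consumed: V dC/dt = Q C_in − Q C − k V C.
At steady state: 0 = Q C_in − (Q + kV) C_ss, so C_ss = Q C_in/(Q + kV).
C_ss = 19.05·3.992/(19.05 + 0.03263·714.9) = 76.0476/42.3772 = 1.79454 mol/L.

1.795 mol/L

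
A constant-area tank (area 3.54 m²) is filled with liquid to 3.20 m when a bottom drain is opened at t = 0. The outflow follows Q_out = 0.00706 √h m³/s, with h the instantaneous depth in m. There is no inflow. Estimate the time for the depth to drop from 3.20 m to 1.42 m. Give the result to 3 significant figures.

A dh/dt = −Q_out = −0.00706 √h.
This is separable: 2 d(√h)/dt = −0.00706/A, so √h = √h₀ − (0.00706/(2A)) t.
t = 2A(√h₀ − √h)/0.00706 = 2·3.54·(√3.20 − √1.42)/0.00706
  = 7.0800 × (1.7889 − 1.1916) / 0.00706 = 598.91 s.

599 s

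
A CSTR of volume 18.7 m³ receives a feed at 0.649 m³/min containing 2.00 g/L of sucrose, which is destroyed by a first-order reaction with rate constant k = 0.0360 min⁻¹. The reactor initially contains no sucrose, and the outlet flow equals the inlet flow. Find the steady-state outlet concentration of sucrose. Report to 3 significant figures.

V dC/dt = Q(C_in − C) − k V C.
At steady state: 0 = Q C_in − (Q + kV) C_ss, so C_ss = Q C_in/(Q + kV).
C_ss = 0.649·2.00/(0.649 + 0.0360·18.7) = 1.2980/1.3222 = 0.98170 g/L.

0.982 g/L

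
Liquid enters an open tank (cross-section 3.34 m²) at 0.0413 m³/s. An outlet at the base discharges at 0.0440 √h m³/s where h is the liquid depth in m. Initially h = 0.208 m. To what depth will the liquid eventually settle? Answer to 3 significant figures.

0.881 m

Unsteady balance on liquid volume: A dh/dt = Q_in − 0.0440 √h. At steady state dh/dt = 0:
Q_in = 0.0440 √h_ss ⇒ √h_ss = 0.0413/0.0440 = 0.93864.
h_ss = 0.93864² = 0.88104 m. (Since h₀ = 0.208 m < h_ss, the level will rise toward this value.)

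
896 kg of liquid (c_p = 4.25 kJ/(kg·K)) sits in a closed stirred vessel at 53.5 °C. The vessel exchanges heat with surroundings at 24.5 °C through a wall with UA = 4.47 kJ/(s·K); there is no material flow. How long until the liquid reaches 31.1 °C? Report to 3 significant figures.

Energy balance: M c_p dT/dt = −UA(T − T_amb).
τ = M c_p/UA = 851.90 s; T_ss = T_amb = 24.500 °C.
T(t) = T_ss + (T₀ − T_ss)e^(−t/τ); set T = 31.1:
t = −τ ln[(T − T_ss)/(T₀ − T_ss)] = −851.90 · ln(0.22759) = 1261.0 s.

1260 s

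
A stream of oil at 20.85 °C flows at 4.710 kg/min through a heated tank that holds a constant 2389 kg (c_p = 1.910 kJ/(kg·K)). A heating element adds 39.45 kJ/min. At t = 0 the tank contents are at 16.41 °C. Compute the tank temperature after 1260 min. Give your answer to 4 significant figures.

M c_p dT/dt = ṁ c_p (T_in − T) + Q̇.
τ = M/ṁ = 507.219 min; T_ss = T_in + Q̇/(ṁ c_p) = 20.85 + 39.45/(4.710·1.910) = 25.2352 °C.
This is linear first-order; T(t) = T_ss + (T₀ − T_ss) e^(−t/τ).
T(1260) = 25.2352 + (-8.82523)·e^(−1260/507.219) = 25.2352 + (-8.82523)·0.0833976 = 24.4992 °C.

24.50 °C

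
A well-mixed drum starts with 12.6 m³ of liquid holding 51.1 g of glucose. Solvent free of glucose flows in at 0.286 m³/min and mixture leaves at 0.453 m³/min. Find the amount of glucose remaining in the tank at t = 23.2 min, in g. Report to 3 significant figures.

18.9 g

Total volume: dV/dt = Q_in − Q_out = -0.16700 m³/min, so V(t) = 12.6 − 0.16700 t and V(23.2) = 8.7256 m³.
Solute balance: dm/dt = 0 − Q_out C = −Q_out m/V(t).
dm/m = −Q_out dt/(V₀ − 0.16700 t); integrating gives ln(m/m₀) = −(Q_out/(Q_in−Q_out)) ln(V/V₀).
m = m₀ (V₀/V)^(Q_out/(Q_in−Q_out)) = 51.1 × (12.6/8.7256)^(-2.7126) = 18.861 g.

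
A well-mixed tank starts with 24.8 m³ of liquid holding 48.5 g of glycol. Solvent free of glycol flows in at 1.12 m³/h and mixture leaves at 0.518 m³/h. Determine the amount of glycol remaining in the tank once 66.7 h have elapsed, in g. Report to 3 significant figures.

Total volume: dV/dt = Q_in − Q_out = 0.60200 m³/h, so V(t) = 24.8 + 0.60200 t and V(66.7) = 64.953 m³.
Species balance (pure solvent in): dm/dt = −Q_out · m/V(t).
Separate: dm/m = −Q_out dt/V(t) ⇒ ln(m/m₀) = −(Q_out/(Q_in−Q_out)) ln(V/V₀).
m = m₀ (V₀/V)^(Q_out/(Q_in−Q_out)) = 48.5 × (24.8/64.953)^(0.86047) = 21.181 g.

21.2 g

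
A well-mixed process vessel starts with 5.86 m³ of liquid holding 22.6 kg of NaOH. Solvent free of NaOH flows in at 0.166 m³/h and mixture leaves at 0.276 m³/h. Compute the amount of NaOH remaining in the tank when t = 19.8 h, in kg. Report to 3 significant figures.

Let m(t) be the amount of NaOH. Volume: V(t) = V₀ + (Q_in − Q_out) t = 5.86 − 0.11000 t; V(19.8) = 3.6820 m³.
Solute balance: dm/dt = 0 − Q_out C = −Q_out m/V(t).
Separate: dm/m = −Q_out dt/V(t) ⇒ ln(m/m₀) = −(Q_out/(Q_in−Q_out)) ln(V/V₀).
m = m₀ (V₀/V)^(Q_out/(Q_in−Q_out)) = 22.6 × (5.86/3.6820)^(-2.5091) = 7.0427 kg.

7.04 kg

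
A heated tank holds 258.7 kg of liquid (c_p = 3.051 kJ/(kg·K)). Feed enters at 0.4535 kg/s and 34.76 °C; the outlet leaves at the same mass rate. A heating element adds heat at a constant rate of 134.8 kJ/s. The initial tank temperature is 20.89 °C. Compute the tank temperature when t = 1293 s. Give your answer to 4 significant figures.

120.6 °C

Heat balance on the well-mixed liquid: M c_p dT/dt = ṁ c_p (T_in − T) + 134.8.
Rearrange: dT/dt = (T_ss − T)/τ with τ = M/ṁ = 570.452 s and T_ss = T_in + Q̇/(ṁ c_p) = 132.185 °C.
T approaches T_ss exponentially: T(t) = T_ss + (T₀ − T_ss) e^(−t/τ).
T(1293) = 132.185 + (-111.295)·e^(−1293/570.452) = 132.185 + (-111.295)·0.103662 = 120.648 °C.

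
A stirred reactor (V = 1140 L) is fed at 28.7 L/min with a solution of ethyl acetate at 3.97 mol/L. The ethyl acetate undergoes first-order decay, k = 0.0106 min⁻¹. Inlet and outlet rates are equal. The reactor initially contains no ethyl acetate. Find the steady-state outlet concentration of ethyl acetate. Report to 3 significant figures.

2.79 mol/L

Accumulation = in − out − consumed: V dC/dt = Q C_in − Q C − k V C.
At steady state: 0 = Q C_in − (Q + kV) C_ss, so C_ss = Q C_in/(Q + kV).
C_ss = 28.7·3.97/(28.7 + 0.0106·1140) = 113.94/40.784 = 2.7937 mol/L.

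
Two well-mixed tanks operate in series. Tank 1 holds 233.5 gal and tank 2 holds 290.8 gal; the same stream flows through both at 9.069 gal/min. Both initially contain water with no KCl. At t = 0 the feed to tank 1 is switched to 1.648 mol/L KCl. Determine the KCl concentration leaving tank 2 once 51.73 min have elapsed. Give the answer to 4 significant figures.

Each tank obeys Vᵢ dCᵢ/dt = Q(Cᵢ₋₁ − Cᵢ), so τᵢ = Vᵢ/Q.
τ₁ = 233.5/9.069 = 25.7471 min; τ₂ = 290.8/9.069 = 32.0653 min.
Tank 1: C₁ = C_in(1 − e^(−t/τ₁)). Tank 2 (τ₁ ≠ τ₂): C₂ = C_in[1 − (τ₁ e^(−t/τ₁) − τ₂ e^(−t/τ₂))/(τ₁ − τ₂)].
At t = 51.73: e^(−t/τ₁) = 0.134101, e^(−t/τ₂) = 0.199235.
C₂ = 1.648·[1 − (25.7471·0.134101 − 32.0653·0.199235)/(-6.31823)] = 1.648·0.535342 = 0.882244 mol/L.

0.8822 mol/L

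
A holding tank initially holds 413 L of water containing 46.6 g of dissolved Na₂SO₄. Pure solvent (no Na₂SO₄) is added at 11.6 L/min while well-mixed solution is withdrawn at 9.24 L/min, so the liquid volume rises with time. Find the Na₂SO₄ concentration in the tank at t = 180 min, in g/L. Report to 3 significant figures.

0.00349 g/L

Total volume: dV/dt = Q_in − Q_out = 2.3600 L/min, so V(t) = 413 + 2.3600 t and V(180) = 837.80 L.
No Na₂SO₄ enters, so dm/dt = −Q_out · (m/V).
dm/m = −Q_out dt/(V₀ + 2.3600 t); integrating gives ln(m/m₀) = −(Q_out/(Q_in−Q_out)) ln(V/V₀).
m = m₀ (V₀/V)^(Q_out/(Q_in−Q_out)) = 46.6 × (413/837.80)^(3.9153) = 2.9218 g.
C = m/V = 2.9218/837.80 = 0.0034875 g/L.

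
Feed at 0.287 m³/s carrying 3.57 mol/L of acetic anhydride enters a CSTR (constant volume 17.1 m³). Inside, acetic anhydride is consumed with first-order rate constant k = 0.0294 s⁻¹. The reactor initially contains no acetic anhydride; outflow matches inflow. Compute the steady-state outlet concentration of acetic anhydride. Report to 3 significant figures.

Accumulation = in − out − consumed: V dC/dt = Q C_in − Q C − k V C.
Steady state (dC/dt = 0): C_ss = Q C_in/(Q + kV) = C_in/(1 + kV/Q).
C_ss = 0.287·3.57/(0.287 + 0.0294·17.1) = 1.0246/0.78974 = 1.2974 mol/L.

1.30 mol/L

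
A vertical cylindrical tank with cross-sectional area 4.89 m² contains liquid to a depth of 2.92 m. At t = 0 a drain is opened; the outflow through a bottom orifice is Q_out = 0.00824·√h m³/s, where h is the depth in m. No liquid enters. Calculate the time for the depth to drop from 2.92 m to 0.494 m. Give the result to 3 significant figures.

1190 s

Accumulation of liquid (constant cross-section A): A dh/dt = −0.00824 √h.
Separate and integrate: 2(√h − √h₀) = −(0.00824/A) t.
t = 2A(√h₀ − √h)/0.00824 = 2·4.89·(√2.92 − √0.494)/0.00824
  = 9.7800 × (1.7088 − 0.70285) / 0.00824 = 1194.0 s.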